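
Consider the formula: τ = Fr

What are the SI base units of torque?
Units of each symbol in τ = Fr:
  F (force): kg·m/s²
  r (lever arm): m

Multiplying the contributions: [kg·m/s²] · [m]
Adding exponents of each base unit: kg: 1, m: 2, s: -2
SI base units of torque: kg·m²/s²

Answer: kg·m²/s²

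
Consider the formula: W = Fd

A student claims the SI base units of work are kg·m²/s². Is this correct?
Units of each symbol in W = Fd:
  F (force): kg·m/s²
  d (displacement): m

Multiplying the contributions: [kg·m/s²] · [m]
Adding exponents of each base unit: kg: 1, m: 2, s: -2
SI base units of work: kg·m²/s²

The claimed units kg·m²/s² match the derived units, so the claim is correct.

Answer: Yes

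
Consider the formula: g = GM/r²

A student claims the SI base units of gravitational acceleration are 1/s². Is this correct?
Units of each symbol in g = GM/r²:
  G (gravitational constant): m³/(kg·s²)
  M (mass): kg
  r (distance): m  → to the power 2 in the denominator, contributes 1/m²

Multiplying the contributions: [m³/(kg·s²)] · [kg] · [1/m²]
Adding exponents of each base unit: m: 1, s: -2
SI base units of gravitational acceleration: m/s²

The claimed units 1/s² (exponents s: -2) do not match the derived units m/s² (exponents m: 1, s: -2), so the claim is incorrect.

Answer: No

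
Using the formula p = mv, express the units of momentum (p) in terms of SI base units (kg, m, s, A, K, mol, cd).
Units of each symbol in p = mv:
  m (mass): kg
  v (velocity): m/s

Multiplying the contributions: [kg] · [m/s]
Adding exponents of each base unit: kg: 1, m: 1, s: -1
SI base units of momentum: kg·m/s

Answer: kg·m/s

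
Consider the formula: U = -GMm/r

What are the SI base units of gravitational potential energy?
Units of each symbol in U = -GMm/r:
  G (gravitational constant): m³/(kg·s²)
  M (mass): kg
  m (mass): kg
  r (distance): m  → in the denominator, contributes 1/m
  The minus sign does not affect the units.

Multiplying the contributions: [m³/(kg·s²)] · [kg] · [kg] · [1/m]
Adding exponents of each base unit: kg: 1, m: 2, s: -2
SI base units of gravitational potential energy: kg·m²/s²

Answer: kg·m²/s²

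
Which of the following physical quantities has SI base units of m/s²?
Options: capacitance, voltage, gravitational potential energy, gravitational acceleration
Checking the SI base units of each option:
  capacitance (C = Q/V): s⁴·A²/(kg·m²)  ✗
  voltage (V = IR): kg·m²/(s³·A)  ✗
  gravitational potential energy (U = -GMm/r): kg·m²/s²  ✗
  gravitational acceleration (g = GM/r²): m/s²  ✓ matches

Only gravitational acceleration has units m/s².

Answer: gravitational acceleration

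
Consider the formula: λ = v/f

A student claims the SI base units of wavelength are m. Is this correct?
Units of each symbol in λ = v/f:
  v (wave speed): m/s
  f (frequency): 1/s  → in the denominator, contributes s

Multiplying the contributions: [m/s] · [s]
Adding exponents of each base unit: m: 1
SI base units of wavelength: m

The claimed units m match the derived units, so the claim is correct.

Answer: Yes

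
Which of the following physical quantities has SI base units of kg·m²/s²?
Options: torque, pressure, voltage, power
Checking the SI base units of each option:
  torque (τ = Fr): kg·m²/s²  ✓ matches
  pressure (P = F/A): kg/(m·s²)  ✗
  voltage (V = IR): kg·m²/(s³·A)  ✗
  power (P = W/t): kg·m²/s³  ✗

Only torque has units kg·m²/s².

Answer: torque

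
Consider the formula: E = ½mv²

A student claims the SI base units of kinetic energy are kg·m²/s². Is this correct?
Units of each symbol in E = ½mv²:
  m (mass): kg
  v (speed): m/s  → to the power 2, contributes m²/s²
  The factor ½ is dimensionless.

Multiplying the contributions: [kg] · [m²/s²]
Adding exponents of each base unit: kg: 1, m: 2, s: -2
SI base units of kinetic energy: kg·m²/s²

The claimed units kg·m²/s² match the derived units, so the claim is correct.

Answer: Yes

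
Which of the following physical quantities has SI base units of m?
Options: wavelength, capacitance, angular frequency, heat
Checking the SI base units of each option:
  wavelength (λ = v/f): m  ✓ matches
  capacitance (C = Q/V): s⁴·A²/(kg·m²)  ✗
  angular frequency (ω = 2πf): 1/s  ✗
  heat (Q = mcΔT): kg·m²/s²  ✗

Only wavelength has units m.

Answer: wavelength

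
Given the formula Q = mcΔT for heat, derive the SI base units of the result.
Units of each symbol in Q = mcΔT:
  m (mass): kg
  c (specific heat capacity, in J/(kg·K)): m²/(s²·K)
  ΔT (temperature change): K

Multiplying the contributions: [kg] · [m²/(s²·K)] · [K]
Adding exponents of each base unit: kg: 1, m: 2, s: -2
SI base units of heat: kg·m²/s²

Answer: kg·m²/s²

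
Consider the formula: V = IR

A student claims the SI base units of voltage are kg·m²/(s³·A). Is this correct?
Units of each symbol in V = IR:
  I (current): A
  R (resistance, in ohms): kg·m²/(s³·A²)

Multiplying the contributions: [A] · [kg·m²/(s³·A²)]
Adding exponents of each base unit: kg: 1, m: 2, s: -3, A: -1
SI base units of voltage: kg·m²/(s³·A)

The claimed units kg·m²/(s³·A) match the derived units, so the claim is correct.

Answer: Yes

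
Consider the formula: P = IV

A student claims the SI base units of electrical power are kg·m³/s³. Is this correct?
Units of each symbol in P = IV:
  I (current): A
  V (voltage, in volts): kg·m²/(s³·A)

Multiplying the contributions: [A] · [kg·m²/(s³·A)]
Adding exponents of each base unit: kg: 1, m: 2, s: -3
SI base units of electrical power: kg·m²/s³

The claimed units kg·m³/s³ (exponents kg: 1, m: 3, s: -3) do not match the derived units kg·m²/s³ (exponents kg: 1, m: 2, s: -3), so the claim is incorrect.

Answer: No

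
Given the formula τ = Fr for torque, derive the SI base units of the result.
Units of each symbol in τ = Fr:
  F (force): kg·m/s²
  r (lever arm): m

Multiplying the contributions: [kg·m/s²] · [m]
Adding exponents of each base unit: kg: 1, m: 2, s: -2
SI base units of torque: kg·m²/s²

Answer: kg·m²/s²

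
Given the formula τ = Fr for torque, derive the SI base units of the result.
Units of each symbol in τ = Fr:
  F (force): kg·m/s²
  r (lever arm): m

Multiplying the contributions: [kg·m/s²] · [m]
Adding exponents of each base unit: kg: 1, m: 2, s: -2
SI base units of torque: kg·m²/s²

Answer: kg·m²/s²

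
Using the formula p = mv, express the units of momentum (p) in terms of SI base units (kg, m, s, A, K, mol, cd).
Units of each symbol in p = mv:
  m (mass): kg
  v (velocity): m/s

Multiplying the contributions: [kg] · [m/s]
Adding exponents of each base unit: kg: 1, m: 1, s: -1
SI base units of momentum: kg·m/s

Answer: kg·m/s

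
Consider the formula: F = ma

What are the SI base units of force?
Units of each symbol in F = ma:
  m (mass): kg
  a (acceleration): m/s²

Multiplying the contributions: [kg] · [m/s²]
Adding exponents of each base unit: kg: 1, m: 1, s: -2
SI base units of force: kg·m/s²

Answer: kg·m/s²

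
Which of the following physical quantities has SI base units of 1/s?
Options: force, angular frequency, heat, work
Checking the SI base units of each option:
  force (F = ma): kg·m/s²  ✗
  angular frequency (ω = 2πf): 1/s  ✓ matches
  heat (Q = mcΔT): kg·m²/s²  ✗
  work (W = Fd): kg·m²/s²  ✗

Only angular frequency has units 1/s.

Answer: angular frequency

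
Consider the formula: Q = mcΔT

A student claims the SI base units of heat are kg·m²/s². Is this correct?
Units of each symbol in Q = mcΔT:
  m (mass): kg
  c (specific heat capacity, in J/(kg·K)): m²/(s²·K)
  ΔT (temperature change): K

Multiplying the contributions: [kg] · [m²/(s²·K)] · [K]
Adding exponents of each base unit: kg: 1, m: 2, s: -2
SI base units of heat: kg·m²/s²

The claimed units kg·m²/s² match the derived units, so the claim is correct.

Answer: Yes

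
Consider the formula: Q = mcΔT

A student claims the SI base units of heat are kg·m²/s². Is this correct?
Units of each symbol in Q = mcΔT:
  m (mass): kg
  c (specific heat capacity, in J/(kg·K)): m²/(s²·K)
  ΔT (temperature change): K

Multiplying the contributions: [kg] · [m²/(s²·K)] · [K]
Adding exponents of each base unit: kg: 1, m: 2, s: -2
SI base units of heat: kg·m²/s²

The claimed units kg·m²/s² match the derived units, so the claim is correct.

Answer: Yes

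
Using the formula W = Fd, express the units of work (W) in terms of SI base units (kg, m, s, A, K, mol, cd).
Units of each symbol in W = Fd:
  F (force): kg·m/s²
  d (displacement): m

Multiplying the contributions: [kg·m/s²] · [m]
Adding exponents of each base unit: kg: 1, m: 2, s: -2
SI base units of work: kg·m²/s²

Answer: kg·m²/s²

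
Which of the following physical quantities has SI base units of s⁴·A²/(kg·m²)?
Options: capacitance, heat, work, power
Checking the SI base units of each option:
  capacitance (C = Q/V): s⁴·A²/(kg·m²)  ✓ matches
  heat (Q = mcΔT): kg·m²/s²  ✗
  work (W = Fd): kg·m²/s²  ✗
  power (P = W/t): kg·m²/s³  ✗

Only capacitance has units s⁴·A²/(kg·m²).

Answer: capacitance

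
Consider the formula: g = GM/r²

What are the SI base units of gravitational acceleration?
Units of each symbol in g = GM/r²:
  G (gravitational constant): m³/(kg·s²)
  M (mass): kg
  r (distance): m  → to the power 2 in the denominator, contributes 1/m²

Multiplying the contributions: [m³/(kg·s²)] · [kg] · [1/m²]
Adding exponents of each base unit: m: 1, s: -2
SI base units of gravitational acceleration: m/s²

Answer: m/s²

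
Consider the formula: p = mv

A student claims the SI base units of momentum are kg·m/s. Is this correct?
Units of each symbol in p = mv:
  m (mass): kg
  v (velocity): m/s

Multiplying the contributions: [kg] · [m/s]
Adding exponents of each base unit: kg: 1, m: 1, s: -1
SI base units of momentum: kg·m/s

The claimed units kg·m/s match the derived units, so the claim is correct.

Answer: Yes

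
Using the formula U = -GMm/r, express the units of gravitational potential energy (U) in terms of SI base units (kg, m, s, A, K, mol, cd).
Units of each symbol in U = -GMm/r:
  G (gravitational constant): m³/(kg·s²)
  M (mass): kg
  m (mass): kg
  r (distance): m  → in the denominator, contributes 1/m
  The minus sign does not affect the units.

Multiplying the contributions: [m³/(kg·s²)] · [kg] · [kg] · [1/m]
Adding exponents of each base unit: kg: 1, m: 2, s: -2
SI base units of gravitational potential energy: kg·m²/s²

Answer: kg·m²/s²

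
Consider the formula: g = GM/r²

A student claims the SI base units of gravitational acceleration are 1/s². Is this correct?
Units of each symbol in g = GM/r²:
  G (gravitational constant): m³/(kg·s²)
  M (mass): kg
  r (distance): m  → to the power 2 in the denominator, contributes 1/m²

Multiplying the contributions: [m³/(kg·s²)] · [kg] · [1/m²]
Adding exponents of each base unit: m: 1, s: -2
SI base units of gravitational acceleration: m/s²

The claimed units 1/s² (exponents s: -2) do not match the derived units m/s² (exponents m: 1, s: -2), so the claim is incorrect.

Answer: No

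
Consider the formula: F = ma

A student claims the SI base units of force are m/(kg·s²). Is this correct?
Units of each symbol in F = ma:
  m (mass): kg
  a (acceleration): m/s²

Multiplying the contributions: [kg] · [m/s²]
Adding exponents of each base unit: kg: 1, m: 1, s: -2
SI base units of force: kg·m/s²

The claimed units m/(kg·s²) (exponents kg: -1, m: 1, s: -2) do not match the derived units kg·m/s² (exponents kg: 1, m: 1, s: -2), so the claim is incorrect.

Answer: No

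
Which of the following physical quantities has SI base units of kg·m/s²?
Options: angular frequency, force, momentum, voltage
Checking the SI base units of each option:
  angular frequency (ω = 2πf): 1/s  ✗
  force (F = ma): kg·m/s²  ✓ matches
  momentum (p = mv): kg·m/s  ✗
  voltage (V = IR): kg·m²/(s³·A)  ✗

Only force has units kg·m/s².

Answer: force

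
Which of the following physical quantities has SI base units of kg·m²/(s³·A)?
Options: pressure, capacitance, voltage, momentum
Checking the SI base units of each option:
  pressure (P = F/A): kg/(m·s²)  ✗
  capacitance (C = Q/V): s⁴·A²/(kg·m²)  ✗
  voltage (V = IR): kg·m²/(s³·A)  ✓ matches
  momentum (p = mv): kg·m/s  ✗

Only voltage has units kg·m²/(s³·A).

Answer: voltage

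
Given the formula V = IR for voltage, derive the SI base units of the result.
Units of each symbol in V = IR:
  I (current): A
  R (resistance, in ohms): kg·m²/(s³·A²)

Multiplying the contributions: [A] · [kg·m²/(s³·A²)]
Adding exponents of each base unit: kg: 1, m: 2, s: -3, A: -1
SI base units of voltage: kg·m²/(s³·A)

Answer: kg·m²/(s³·A)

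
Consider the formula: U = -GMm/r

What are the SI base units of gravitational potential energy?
Units of each symbol in U = -GMm/r:
  G (gravitational constant): m³/(kg·s²)
  M (mass): kg
  m (mass): kg
  r (distance): m  → in the denominator, contributes 1/m
  The minus sign does not affect the units.

Multiplying the contributions: [m³/(kg·s²)] · [kg] · [kg] · [1/m]
Adding exponents of each base unit: kg: 1, m: 2, s: -2
SI base units of gravitational potential energy: kg·m²/s²

Answer: kg·m²/s²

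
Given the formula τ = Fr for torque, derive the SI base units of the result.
Units of each symbol in τ = Fr:
  F (force): kg·m/s²
  r (lever arm): m

Multiplying the contributions: [kg·m/s²] · [m]
Adding exponents of each base unit: kg: 1, m: 2, s: -2
SI base units of torque: kg·m²/s²

Answer: kg·m²/s²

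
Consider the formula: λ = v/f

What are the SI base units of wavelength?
Units of each symbol in λ = v/f:
  v (wave speed): m/s
  f (frequency): 1/s  → in the denominator, contributes s

Multiplying the contributions: [m/s] · [s]
Adding exponents of each base unit: m: 1
SI base units of wavelength: m

Answer: m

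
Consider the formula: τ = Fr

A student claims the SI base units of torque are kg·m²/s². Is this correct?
Units of each symbol in τ = Fr:
  F (force): kg·m/s²
  r (lever arm): m

Multiplying the contributions: [kg·m/s²] · [m]
Adding exponents of each base unit: kg: 1, m: 2, s: -2
SI base units of torque: kg·m²/s²

The claimed units kg·m²/s² match the derived units, so the claim is correct.

Answer: Yes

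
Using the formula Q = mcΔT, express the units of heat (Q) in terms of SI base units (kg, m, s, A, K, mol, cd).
Units of each symbol in Q = mcΔT:
  m (mass): kg
  c (specific heat capacity, in J/(kg·K)): m²/(s²·K)
  ΔT (temperature change): K

Multiplying the contributions: [kg] · [m²/(s²·K)] · [K]
Adding exponents of each base unit: kg: 1, m: 2, s: -2
SI base units of heat: kg·m²/s²

Answer: kg·m²/s²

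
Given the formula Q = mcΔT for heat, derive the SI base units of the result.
Units of each symbol in Q = mcΔT:
  m (mass): kg
  c (specific heat capacity, in J/(kg·K)): m²/(s²·K)
  ΔT (temperature change): K

Multiplying the contributions: [kg] · [m²/(s²·K)] · [K]
Adding exponents of each base unit: kg: 1, m: 2, s: -2
SI base units of heat: kg·m²/s²

Answer: kg·m²/s²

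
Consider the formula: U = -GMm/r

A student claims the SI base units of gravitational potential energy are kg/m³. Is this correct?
Units of each symbol in U = -GMm/r:
  G (gravitational constant): m³/(kg·s²)
  M (mass): kg
  m (mass): kg
  r (distance): m  → in the denominator, contributes 1/m
  The minus sign does not affect the units.

Multiplying the contributions: [m³/(kg·s²)] · [kg] · [kg] · [1/m]
Adding exponents of each base unit: kg: 1, m: 2, s: -2
SI base units of gravitational potential energy: kg·m²/s²

The claimed units kg/m³ (exponents kg: 1, m: -3) do not match the derived units kg·m²/s² (exponents kg: 1, m: 2, s: -2), so the claim is incorrect.

Answer: No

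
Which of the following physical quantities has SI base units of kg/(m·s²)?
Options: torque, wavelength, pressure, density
Checking the SI base units of each option:
  torque (τ = Fr): kg·m²/s²  ✗
  wavelength (λ = v/f): m  ✗
  pressure (P = F/A): kg/(m·s²)  ✓ matches
  density (ρ = m/V): kg/m³  ✗

Only pressure has units kg/(m·s²).

Answer: pressure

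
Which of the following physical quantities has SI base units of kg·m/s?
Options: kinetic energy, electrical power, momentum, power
Checking the SI base units of each option:
  kinetic energy (E = ½mv²): kg·m²/s²  ✗
  electrical power (P = IV): kg·m²/s³  ✗
  momentum (p = mv): kg·m/s  ✓ matches
  power (P = W/t): kg·m²/s³  ✗

Only momentum has units kg·m/s.

Answer: momentum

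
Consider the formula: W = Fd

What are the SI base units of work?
Units of each symbol in W = Fd:
  F (force): kg·m/s²
  d (displacement): m

Multiplying the contributions: [kg·m/s²] · [m]
Adding exponents of each base unit: kg: 1, m: 2, s: -2
SI base units of work: kg·m²/s²

Answer: kg·m²/s²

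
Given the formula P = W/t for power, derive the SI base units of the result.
Units of each symbol in P = W/t:
  W (work): kg·m²/s²
  t (time): s  → in the denominator, contributes 1/s

Multiplying the contributions: [kg·m²/s²] · [1/s]
Adding exponents of each base unit: kg: 1, m: 2, s: -3
SI base units of power: kg·m²/s³

Answer: kg·m²/s³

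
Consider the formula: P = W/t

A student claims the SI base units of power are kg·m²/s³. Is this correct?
Units of each symbol in P = W/t:
  W (work): kg·m²/s²
  t (time): s  → in the denominator, contributes 1/s

Multiplying the contributions: [kg·m²/s²] · [1/s]
Adding exponents of each base unit: kg: 1, m: 2, s: -3
SI base units of power: kg·m²/s³

The claimed units kg·m²/s³ match the derived units, so the claim is correct.

Answer: Yes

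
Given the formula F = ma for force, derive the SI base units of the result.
Units of each symbol in F = ma:
  m (mass): kg
  a (acceleration): m/s²

Multiplying the contributions: [kg] · [m/s²]
Adding exponents of each base unit: kg: 1, m: 1, s: -2
SI base units of force: kg·m/s²

Answer: kg·m/s²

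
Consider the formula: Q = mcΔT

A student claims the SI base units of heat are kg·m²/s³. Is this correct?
Units of each symbol in Q = mcΔT:
  m (mass): kg
  c (specific heat capacity, in J/(kg·K)): m²/(s²·K)
  ΔT (temperature change): K

Multiplying the contributions: [kg] · [m²/(s²·K)] · [K]
Adding exponents of each base unit: kg: 1, m: 2, s: -2
SI base units of heat: kg·m²/s²

The claimed units kg·m²/s³ (exponents kg: 1, m: 2, s: -3) do not match the derived units kg·m²/s² (exponents kg: 1, m: 2, s: -2), so the claim is incorrect.

Answer: No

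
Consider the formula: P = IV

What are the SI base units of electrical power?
Units of each symbol in P = IV:
  I (current): A
  V (voltage, in volts): kg·m²/(s³·A)

Multiplying the contributions: [A] · [kg·m²/(s³·A)]
Adding exponents of each base unit: kg: 1, m: 2, s: -3
SI base units of electrical power: kg·m²/s³

Answer: kg·m²/s³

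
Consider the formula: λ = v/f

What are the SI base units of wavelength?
Units of each symbol in λ = v/f:
  v (wave speed): m/s
  f (frequency): 1/s  → in the denominator, contributes s

Multiplying the contributions: [m/s] · [s]
Adding exponents of each base unit: m: 1
SI base units of wavelength: m

Answer: m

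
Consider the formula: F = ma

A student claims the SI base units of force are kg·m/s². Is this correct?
Units of each symbol in F = ma:
  m (mass): kg
  a (acceleration): m/s²

Multiplying the contributions: [kg] · [m/s²]
Adding exponents of each base unit: kg: 1, m: 1, s: -2
SI base units of force: kg·m/s²

The claimed units kg·m/s² match the derived units, so the claim is correct.

Answer: Yes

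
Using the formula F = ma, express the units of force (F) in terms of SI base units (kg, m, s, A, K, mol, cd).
Units of each symbol in F = ma:
  m (mass): kg
  a (acceleration): m/s²

Multiplying the contributions: [kg] · [m/s²]
Adding exponents of each base unit: kg: 1, m: 1, s: -2
SI base units of force: kg·m/s²

Answer: kg·m/s²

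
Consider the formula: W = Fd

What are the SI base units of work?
Units of each symbol in W = Fd:
  F (force): kg·m/s²
  d (displacement): m

Multiplying the contributions: [kg·m/s²] · [m]
Adding exponents of each base unit: kg: 1, m: 2, s: -2
SI base units of work: kg·m²/s²

Answer: kg·m²/s²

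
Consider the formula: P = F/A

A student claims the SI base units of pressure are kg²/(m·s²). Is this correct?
Units of each symbol in P = F/A:
  F (force): kg·m/s²
  A (area): m²  → in the denominator, contributes 1/m²

Multiplying the contributions: [kg·m/s²] · [1/m²]
Adding exponents of each base unit: kg: 1, m: -1, s: -2
SI base units of pressure: kg/(m·s²)

The claimed units kg²/(m·s²) (exponents kg: 2, m: -1, s: -2) do not match the derived units kg/(m·s²) (exponents kg: 1, m: -1, s: -2), so the claim is incorrect.

Answer: No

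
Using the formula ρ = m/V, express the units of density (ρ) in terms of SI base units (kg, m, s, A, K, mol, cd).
Units of each symbol in ρ = m/V:
  m (mass): kg
  V (volume): m³  → in the denominator, contributes 1/m³

Multiplying the contributions: [kg] · [1/m³]
Adding exponents of each base unit: kg: 1, m: -3
SI base units of density: kg/m³

Answer: kg/m³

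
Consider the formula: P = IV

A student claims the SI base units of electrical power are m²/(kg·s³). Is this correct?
Units of each symbol in P = IV:
  I (current): A
  V (voltage, in volts): kg·m²/(s³·A)

Multiplying the contributions: [A] · [kg·m²/(s³·A)]
Adding exponents of each base unit: kg: 1, m: 2, s: -3
SI base units of electrical power: kg·m²/s³

The claimed units m²/(kg·s³) (exponents kg: -1, m: 2, s: -3) do not match the derived units kg·m²/s³ (exponents kg: 1, m: 2, s: -3), so the claim is incorrect.

Answer: No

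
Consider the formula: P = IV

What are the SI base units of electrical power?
Units of each symbol in P = IV:
  I (current): A
  V (voltage, in volts): kg·m²/(s³·A)

Multiplying the contributions: [A] · [kg·m²/(s³·A)]
Adding exponents of each base unit: kg: 1, m: 2, s: -3
SI base units of electrical power: kg·m²/s³

Answer: kg·m²/s³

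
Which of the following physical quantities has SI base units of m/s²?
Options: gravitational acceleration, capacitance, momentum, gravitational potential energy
Checking the SI base units of each option:
  gravitational acceleration (g = GM/r²): m/s²  ✓ matches
  capacitance (C = Q/V): s⁴·A²/(kg·m²)  ✗
  momentum (p = mv): kg·m/s  ✗
  gravitational potential energy (U = -GMm/r): kg·m²/s²  ✗

Only gravitational acceleration has units m/s².

Answer: gravitational acceleration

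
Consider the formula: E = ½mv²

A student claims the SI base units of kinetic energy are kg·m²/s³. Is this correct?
Units of each symbol in E = ½mv²:
  m (mass): kg
  v (speed): m/s  → to the power 2, contributes m²/s²
  The factor ½ is dimensionless.

Multiplying the contributions: [kg] · [m²/s²]
Adding exponents of each base unit: kg: 1, m: 2, s: -2
SI base units of kinetic energy: kg·m²/s²

The claimed units kg·m²/s³ (exponents kg: 1, m: 2, s: -3) do not match the derived units kg·m²/s² (exponents kg: 1, m: 2, s: -2), so the claim is incorrect.

Answer: No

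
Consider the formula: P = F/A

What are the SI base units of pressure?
Units of each symbol in P = F/A:
  F (force): kg·m/s²
  A (area): m²  → in the denominator, contributes 1/m²

Multiplying the contributions: [kg·m/s²] · [1/m²]
Adding exponents of each base unit: kg: 1, m: -1, s: -2
SI base units of pressure: kg/(m·s²)

Answer: kg/(m·s²)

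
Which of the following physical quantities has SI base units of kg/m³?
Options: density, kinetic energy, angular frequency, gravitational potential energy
Checking the SI base units of each option:
  density (ρ = m/V): kg/m³  ✓ matches
  kinetic energy (E = ½mv²): kg·m²/s²  ✗
  angular frequency (ω = 2πf): 1/s  ✗
  gravitational potential energy (U = -GMm/r): kg·m²/s²  ✗

Only density has units kg/m³.

Answer: density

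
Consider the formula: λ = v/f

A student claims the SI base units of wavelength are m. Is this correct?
Units of each symbol in λ = v/f:
  v (wave speed): m/s
  f (frequency): 1/s  → in the denominator, contributes s

Multiplying the contributions: [m/s] · [s]
Adding exponents of each base unit: m: 1
SI base units of wavelength: m

The claimed units m match the derived units, so the claim is correct.

Answer: Yes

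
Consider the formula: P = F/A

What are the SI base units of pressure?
Units of each symbol in P = F/A:
  F (force): kg·m/s²
  A (area): m²  → in the denominator, contributes 1/m²

Multiplying the contributions: [kg·m/s²] · [1/m²]
Adding exponents of each base unit: kg: 1, m: -1, s: -2
SI base units of pressure: kg/(m·s²)

Answer: kg/(m·s²)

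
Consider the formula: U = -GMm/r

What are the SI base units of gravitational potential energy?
Units of each symbol in U = -GMm/r:
  G (gravitational constant): m³/(kg·s²)
  M (mass): kg
  m (mass): kg
  r (distance): m  → in the denominator, contributes 1/m
  The minus sign does not affect the units.

Multiplying the contributions: [m³/(kg·s²)] · [kg] · [kg] · [1/m]
Adding exponents of each base unit: kg: 1, m: 2, s: -2
SI base units of gravitational potential energy: kg·m²/s²

Answer: kg·m²/s²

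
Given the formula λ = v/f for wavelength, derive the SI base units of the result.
Units of each symbol in λ = v/f:
  v (wave speed): m/s
  f (frequency): 1/s  → in the denominator, contributes s

Multiplying the contributions: [m/s] · [s]
Adding exponents of each base unit: m: 1
SI base units of wavelength: m

Answer: m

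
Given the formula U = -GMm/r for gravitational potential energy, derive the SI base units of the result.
Units of each symbol in U = -GMm/r:
  G (gravitational constant): m³/(kg·s²)
  M (mass): kg
  m (mass): kg
  r (distance): m  → in the denominator, contributes 1/m
  The minus sign does not affect the units.

Multiplying the contributions: [m³/(kg·s²)] · [kg] · [kg] · [1/m]
Adding exponents of each base unit: kg: 1, m: 2, s: -2
SI base units of gravitational potential energy: kg·m²/s²

Answer: kg·m²/s²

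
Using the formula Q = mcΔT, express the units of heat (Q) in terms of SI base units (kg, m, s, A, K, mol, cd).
Units of each symbol in Q = mcΔT:
  m (mass): kg
  c (specific heat capacity, in J/(kg·K)): m²/(s²·K)
  ΔT (temperature change): K

Multiplying the contributions: [kg] · [m²/(s²·K)] · [K]
Adding exponents of each base unit: kg: 1, m: 2, s: -2
SI base units of heat: kg·m²/s²

Answer: kg·m²/s²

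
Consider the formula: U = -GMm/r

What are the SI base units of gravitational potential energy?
Units of each symbol in U = -GMm/r:
  G (gravitational constant): m³/(kg·s²)
  M (mass): kg
  m (mass): kg
  r (distance): m  → in the denominator, contributes 1/m
  The minus sign does not affect the units.

Multiplying the contributions: [m³/(kg·s²)] · [kg] · [kg] · [1/m]
Adding exponents of each base unit: kg: 1, m: 2, s: -2
SI base units of gravitational potential energy: kg·m²/s²

Answer: kg·m²/s²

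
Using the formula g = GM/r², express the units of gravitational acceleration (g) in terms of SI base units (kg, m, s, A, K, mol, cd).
Units of each symbol in g = GM/r²:
  G (gravitational constant): m³/(kg·s²)
  M (mass): kg
  r (distance): m  → to the power 2 in the denominator, contributes 1/m²

Multiplying the contributions: [m³/(kg·s²)] · [kg] · [1/m²]
Adding exponents of each base unit: m: 1, s: -2
SI base units of gravitational acceleration: m/s²

Answer: m/s²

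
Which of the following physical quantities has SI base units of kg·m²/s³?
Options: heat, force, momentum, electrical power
Checking the SI base units of each option:
  heat (Q = mcΔT): kg·m²/s²  ✗
  force (F = ma): kg·m/s²  ✗
  momentum (p = mv): kg·m/s  ✗
  electrical power (P = IV): kg·m²/s³  ✓ matches

Only electrical power has units kg·m²/s³.

Answer: electrical power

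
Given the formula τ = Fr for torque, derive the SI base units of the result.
Units of each symbol in τ = Fr:
  F (force): kg·m/s²
  r (lever arm): m

Multiplying the contributions: [kg·m/s²] · [m]
Adding exponents of each base unit: kg: 1, m: 2, s: -2
SI base units of torque: kg·m²/s²

Answer: kg·m²/s²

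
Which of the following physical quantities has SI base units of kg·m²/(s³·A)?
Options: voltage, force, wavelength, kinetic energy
Checking the SI base units of each option:
  voltage (V = IR): kg·m²/(s³·A)  ✓ matches
  force (F = ma): kg·m/s²  ✗
  wavelength (λ = v/f): m  ✗
  kinetic energy (E = ½mv²): kg·m²/s²  ✗

Only voltage has units kg·m²/(s³·A).

Answer: voltage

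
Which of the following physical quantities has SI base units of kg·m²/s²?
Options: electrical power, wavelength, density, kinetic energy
Checking the SI base units of each option:
  electrical power (P = IV): kg·m²/s³  ✗
  wavelength (λ = v/f): m  ✗
  density (ρ = m/V): kg/m³  ✗
  kinetic energy (E = ½mv²): kg·m²/s²  ✓ matches

Only kinetic energy has units kg·m²/s².

Answer: kinetic energy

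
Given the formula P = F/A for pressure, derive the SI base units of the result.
Units of each symbol in P = F/A:
  F (force): kg·m/s²
  A (area): m²  → in the denominator, contributes 1/m²

Multiplying the contributions: [kg·m/s²] · [1/m²]
Adding exponents of each base unit: kg: 1, m: -1, s: -2
SI base units of pressure: kg/(m·s²)

Answer: kg/(m·s²)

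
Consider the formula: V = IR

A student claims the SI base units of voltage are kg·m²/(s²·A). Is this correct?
Units of each symbol in V = IR:
  I (current): A
  R (resistance, in ohms): kg·m²/(s³·A²)

Multiplying the contributions: [A] · [kg·m²/(s³·A²)]
Adding exponents of each base unit: kg: 1, m: 2, s: -3, A: -1
SI base units of voltage: kg·m²/(s³·A)

The claimed units kg·m²/(s²·A) (exponents kg: 1, m: 2, s: -2, A: -1) do not match the derived units kg·m²/(s³·A) (exponents kg: 1, m: 2, s: -3, A: -1), so the claim is incorrect.

Answer: No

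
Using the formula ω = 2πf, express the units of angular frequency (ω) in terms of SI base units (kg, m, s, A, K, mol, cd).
Units of each symbol in ω = 2πf:
  f (frequency): 1/s
  The factor 2π is dimensionless.

Multiplying the contributions: [1/s]
Adding exponents of each base unit: s: -1
SI base units of angular frequency: 1/s

Answer: 1/s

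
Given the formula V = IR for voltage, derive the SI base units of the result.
Units of each symbol in V = IR:
  I (current): A
  R (resistance, in ohms): kg·m²/(s³·A²)

Multiplying the contributions: [A] · [kg·m²/(s³·A²)]
Adding exponents of each base unit: kg: 1, m: 2, s: -3, A: -1
SI base units of voltage: kg·m²/(s³·A)

Answer: kg·m²/(s³·A)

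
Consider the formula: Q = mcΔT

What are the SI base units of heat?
Units of each symbol in Q = mcΔT:
  m (mass): kg
  c (specific heat capacity, in J/(kg·K)): m²/(s²·K)
  ΔT (temperature change): K

Multiplying the contributions: [kg] · [m²/(s²·K)] · [K]
Adding exponents of each base unit: kg: 1, m: 2, s: -2
SI base units of heat: kg·m²/s²

Answer: kg·m²/s²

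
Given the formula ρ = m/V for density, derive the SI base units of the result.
Units of each symbol in ρ = m/V:
  m (mass): kg
  V (volume): m³  → in the denominator, contributes 1/m³

Multiplying the contributions: [kg] · [1/m³]
Adding exponents of each base unit: kg: 1, m: -3
SI base units of density: kg/m³

Answer: kg/m³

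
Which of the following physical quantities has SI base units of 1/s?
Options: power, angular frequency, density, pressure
Checking the SI base units of each option:
  power (P = W/t): kg·m²/s³  ✗
  angular frequency (ω = 2πf): 1/s  ✓ matches
  density (ρ = m/V): kg/m³  ✗
  pressure (P = F/A): kg/(m·s²)  ✗

Only angular frequency has units 1/s.

Answer: angular frequency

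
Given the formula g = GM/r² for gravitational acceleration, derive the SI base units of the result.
Units of each symbol in g = GM/r²:
  G (gravitational constant): m³/(kg·s²)
  M (mass): kg
  r (distance): m  → to the power 2 in the denominator, contributes 1/m²

Multiplying the contributions: [m³/(kg·s²)] · [kg] · [1/m²]
Adding exponents of each base unit: m: 1, s: -2
SI base units of gravitational acceleration: m/s²

Answer: m/s²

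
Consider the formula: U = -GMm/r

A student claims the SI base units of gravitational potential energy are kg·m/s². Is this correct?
Units of each symbol in U = -GMm/r:
  G (gravitational constant): m³/(kg·s²)
  M (mass): kg
  m (mass): kg
  r (distance): m  → in the denominator, contributes 1/m
  The minus sign does not affect the units.

Multiplying the contributions: [m³/(kg·s²)] · [kg] · [kg] · [1/m]
Adding exponents of each base unit: kg: 1, m: 2, s: -2
SI base units of gravitational potential energy: kg·m²/s²

The claimed units kg·m/s² (exponents kg: 1, m: 1, s: -2) do not match the derived units kg·m²/s² (exponents kg: 1, m: 2, s: -2), so the claim is incorrect.

Answer: No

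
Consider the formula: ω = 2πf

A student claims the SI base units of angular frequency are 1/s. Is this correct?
Units of each symbol in ω = 2πf:
  f (frequency): 1/s
  The factor 2π is dimensionless.

Multiplying the contributions: [1/s]
Adding exponents of each base unit: s: -1
SI base units of angular frequency: 1/s

The claimed units 1/s match the derived units, so the claim is correct.

Answer: Yes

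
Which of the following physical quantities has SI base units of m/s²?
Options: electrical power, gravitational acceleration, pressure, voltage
Checking the SI base units of each option:
  electrical power (P = IV): kg·m²/s³  ✗
  gravitational acceleration (g = GM/r²): m/s²  ✓ matches
  pressure (P = F/A): kg/(m·s²)  ✗
  voltage (V = IR): kg·m²/(s³·A)  ✗

Only gravitational acceleration has units m/s².

Answer: gravitational acceleration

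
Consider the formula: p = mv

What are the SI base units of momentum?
Units of each symbol in p = mv:
  m (mass): kg
  v (velocity): m/s

Multiplying the contributions: [kg] · [m/s]
Adding exponents of each base unit: kg: 1, m: 1, s: -1
SI base units of momentum: kg·m/s

Answer: kg·m/s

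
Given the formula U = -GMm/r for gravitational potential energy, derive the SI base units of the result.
Units of each symbol in U = -GMm/r:
  G (gravitational constant): m³/(kg·s²)
  M (mass): kg
  m (mass): kg
  r (distance): m  → in the denominator, contributes 1/m
  The minus sign does not affect the units.

Multiplying the contributions: [m³/(kg·s²)] · [kg] · [kg] · [1/m]
Adding exponents of each base unit: kg: 1, m: 2, s: -2
SI base units of gravitational potential energy: kg·m²/s²

Answer: kg·m²/s²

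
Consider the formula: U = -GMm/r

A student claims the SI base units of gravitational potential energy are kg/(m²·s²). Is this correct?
Units of each symbol in U = -GMm/r:
  G (gravitational constant): m³/(kg·s²)
  M (mass): kg
  m (mass): kg
  r (distance): m  → in the denominator, contributes 1/m
  The minus sign does not affect the units.

Multiplying the contributions: [m³/(kg·s²)] · [kg] · [kg] · [1/m]
Adding exponents of each base unit: kg: 1, m: 2, s: -2
SI base units of gravitational potential energy: kg·m²/s²

The claimed units kg/(m²·s²) (exponents kg: 1, m: -2, s: -2) do not match the derived units kg·m²/s² (exponents kg: 1, m: 2, s: -2), so the claim is incorrect.

Answer: No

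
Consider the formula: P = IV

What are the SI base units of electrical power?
Units of each symbol in P = IV:
  I (current): A
  V (voltage, in volts): kg·m²/(s³·A)

Multiplying the contributions: [A] · [kg·m²/(s³·A)]
Adding exponents of each base unit: kg: 1, m: 2, s: -3
SI base units of electrical power: kg·m²/s³

Answer: kg·m²/s³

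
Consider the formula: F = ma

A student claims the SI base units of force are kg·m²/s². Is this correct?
Units of each symbol in F = ma:
  m (mass): kg
  a (acceleration): m/s²

Multiplying the contributions: [kg] · [m/s²]
Adding exponents of each base unit: kg: 1, m: 1, s: -2
SI base units of force: kg·m/s²

The claimed units kg·m²/s² (exponents kg: 1, m: 2, s: -2) do not match the derived units kg·m/s² (exponents kg: 1, m: 1, s: -2), so the claim is incorrect.

Answer: No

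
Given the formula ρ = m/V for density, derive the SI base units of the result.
Units of each symbol in ρ = m/V:
  m (mass): kg
  V (volume): m³  → in the denominator, contributes 1/m³

Multiplying the contributions: [kg] · [1/m³]
Adding exponents of each base unit: kg: 1, m: -3
SI base units of density: kg/m³

Answer: kg/m³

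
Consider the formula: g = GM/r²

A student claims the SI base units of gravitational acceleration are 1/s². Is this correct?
Units of each symbol in g = GM/r²:
  G (gravitational constant): m³/(kg·s²)
  M (mass): kg
  r (distance): m  → to the power 2 in the denominator, contributes 1/m²

Multiplying the contributions: [m³/(kg·s²)] · [kg] · [1/m²]
Adding exponents of each base unit: m: 1, s: -2
SI base units of gravitational acceleration: m/s²

The claimed units 1/s² (exponents s: -2) do not match the derived units m/s² (exponents m: 1, s: -2), so the claim is incorrect.

Answer: No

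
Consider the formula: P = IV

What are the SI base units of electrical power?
Units of each symbol in P = IV:
  I (current): A
  V (voltage, in volts): kg·m²/(s³·A)

Multiplying the contributions: [A] · [kg·m²/(s³·A)]
Adding exponents of each base unit: kg: 1, m: 2, s: -3
SI base units of electrical power: kg·m²/s³

Answer: kg·m²/s³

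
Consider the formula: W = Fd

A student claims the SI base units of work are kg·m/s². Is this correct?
Units of each symbol in W = Fd:
  F (force): kg·m/s²
  d (displacement): m

Multiplying the contributions: [kg·m/s²] · [m]
Adding exponents of each base unit: kg: 1, m: 2, s: -2
SI base units of work: kg·m²/s²

The claimed units kg·m/s² (exponents kg: 1, m: 1, s: -2) do not match the derived units kg·m²/s² (exponents kg: 1, m: 2, s: -2), so the claim is incorrect.

Answer: No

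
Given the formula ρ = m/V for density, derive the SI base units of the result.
Units of each symbol in ρ = m/V:
  m (mass): kg
  V (volume): m³  → in the denominator, contributes 1/m³

Multiplying the contributions: [kg] · [1/m³]
Adding exponents of each base unit: kg: 1, m: -3
SI base units of density: kg/m³

Answer: kg/m³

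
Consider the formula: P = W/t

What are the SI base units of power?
Units of each symbol in P = W/t:
  W (work): kg·m²/s²
  t (time): s  → in the denominator, contributes 1/s

Multiplying the contributions: [kg·m²/s²] · [1/s]
Adding exponents of each base unit: kg: 1, m: 2, s: -3
SI base units of power: kg·m²/s³

Answer: kg·m²/s³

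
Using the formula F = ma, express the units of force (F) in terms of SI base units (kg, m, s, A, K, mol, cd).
Units of each symbol in F = ma:
  m (mass): kg
  a (acceleration): m/s²

Multiplying the contributions: [kg] · [m/s²]
Adding exponents of each base unit: kg: 1, m: 1, s: -2
SI base units of force: kg·m/s²

Answer: kg·m/s²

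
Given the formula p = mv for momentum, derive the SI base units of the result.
Units of each symbol in p = mv:
  m (mass): kg
  v (velocity): m/s

Multiplying the contributions: [kg] · [m/s]
Adding exponents of each base unit: kg: 1, m: 1, s: -1
SI base units of momentum: kg·m/s

Answer: kg·m/s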